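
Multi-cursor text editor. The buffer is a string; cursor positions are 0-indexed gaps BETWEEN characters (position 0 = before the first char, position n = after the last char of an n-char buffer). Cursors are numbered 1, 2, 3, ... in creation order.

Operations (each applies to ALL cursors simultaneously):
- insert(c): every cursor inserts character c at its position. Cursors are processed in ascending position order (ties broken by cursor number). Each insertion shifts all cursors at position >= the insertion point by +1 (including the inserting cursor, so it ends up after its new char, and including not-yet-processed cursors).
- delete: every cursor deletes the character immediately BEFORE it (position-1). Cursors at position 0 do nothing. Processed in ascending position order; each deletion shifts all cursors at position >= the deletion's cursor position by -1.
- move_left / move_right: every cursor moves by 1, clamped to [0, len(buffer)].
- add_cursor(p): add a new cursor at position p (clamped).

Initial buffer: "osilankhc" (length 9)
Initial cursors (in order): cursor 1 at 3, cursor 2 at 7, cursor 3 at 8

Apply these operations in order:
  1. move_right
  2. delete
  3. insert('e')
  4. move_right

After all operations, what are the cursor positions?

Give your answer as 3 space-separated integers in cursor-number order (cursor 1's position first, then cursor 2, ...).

After op 1 (move_right): buffer="osilankhc" (len 9), cursors c1@4 c2@8 c3@9, authorship .........
After op 2 (delete): buffer="osiank" (len 6), cursors c1@3 c2@6 c3@6, authorship ......
After op 3 (insert('e')): buffer="osieankee" (len 9), cursors c1@4 c2@9 c3@9, authorship ...1...23
After op 4 (move_right): buffer="osieankee" (len 9), cursors c1@5 c2@9 c3@9, authorship ...1...23

Answer: 5 9 9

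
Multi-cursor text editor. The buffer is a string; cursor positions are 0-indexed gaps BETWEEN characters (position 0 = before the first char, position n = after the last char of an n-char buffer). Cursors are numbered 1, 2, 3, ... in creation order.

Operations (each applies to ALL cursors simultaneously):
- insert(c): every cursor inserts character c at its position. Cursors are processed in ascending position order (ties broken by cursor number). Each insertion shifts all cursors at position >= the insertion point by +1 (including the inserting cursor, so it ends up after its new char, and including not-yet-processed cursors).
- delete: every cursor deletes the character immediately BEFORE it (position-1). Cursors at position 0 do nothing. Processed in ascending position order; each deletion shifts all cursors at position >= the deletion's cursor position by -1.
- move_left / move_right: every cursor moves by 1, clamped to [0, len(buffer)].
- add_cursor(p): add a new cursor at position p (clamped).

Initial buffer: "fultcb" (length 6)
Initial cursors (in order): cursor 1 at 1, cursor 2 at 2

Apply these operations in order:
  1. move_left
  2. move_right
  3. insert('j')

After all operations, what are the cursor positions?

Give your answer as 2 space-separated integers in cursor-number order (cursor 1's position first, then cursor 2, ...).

Answer: 2 4

Derivation:
After op 1 (move_left): buffer="fultcb" (len 6), cursors c1@0 c2@1, authorship ......
After op 2 (move_right): buffer="fultcb" (len 6), cursors c1@1 c2@2, authorship ......
After op 3 (insert('j')): buffer="fjujltcb" (len 8), cursors c1@2 c2@4, authorship .1.2....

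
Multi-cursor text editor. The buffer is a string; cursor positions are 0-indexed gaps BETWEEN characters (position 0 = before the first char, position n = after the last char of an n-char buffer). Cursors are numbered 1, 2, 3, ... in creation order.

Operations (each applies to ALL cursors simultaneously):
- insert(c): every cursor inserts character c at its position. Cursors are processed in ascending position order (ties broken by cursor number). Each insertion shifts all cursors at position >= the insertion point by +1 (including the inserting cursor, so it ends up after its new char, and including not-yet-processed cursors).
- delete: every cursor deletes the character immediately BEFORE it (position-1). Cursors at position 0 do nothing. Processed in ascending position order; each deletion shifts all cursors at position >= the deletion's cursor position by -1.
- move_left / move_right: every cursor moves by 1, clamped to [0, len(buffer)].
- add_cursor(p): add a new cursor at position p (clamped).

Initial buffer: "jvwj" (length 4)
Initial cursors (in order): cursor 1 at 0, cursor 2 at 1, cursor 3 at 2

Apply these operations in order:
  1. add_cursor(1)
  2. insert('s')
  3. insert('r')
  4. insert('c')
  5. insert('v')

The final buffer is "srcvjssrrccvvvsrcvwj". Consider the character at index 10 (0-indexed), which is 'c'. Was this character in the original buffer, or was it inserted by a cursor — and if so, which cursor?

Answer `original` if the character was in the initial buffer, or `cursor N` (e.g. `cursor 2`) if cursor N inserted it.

Answer: cursor 4

Derivation:
After op 1 (add_cursor(1)): buffer="jvwj" (len 4), cursors c1@0 c2@1 c4@1 c3@2, authorship ....
After op 2 (insert('s')): buffer="sjssvswj" (len 8), cursors c1@1 c2@4 c4@4 c3@6, authorship 1.24.3..
After op 3 (insert('r')): buffer="srjssrrvsrwj" (len 12), cursors c1@2 c2@7 c4@7 c3@10, authorship 11.2424.33..
After op 4 (insert('c')): buffer="srcjssrrccvsrcwj" (len 16), cursors c1@3 c2@10 c4@10 c3@14, authorship 111.242424.333..
After op 5 (insert('v')): buffer="srcvjssrrccvvvsrcvwj" (len 20), cursors c1@4 c2@13 c4@13 c3@18, authorship 1111.24242424.3333..
Authorship (.=original, N=cursor N): 1 1 1 1 . 2 4 2 4 2 4 2 4 . 3 3 3 3 . .
Index 10: author = 4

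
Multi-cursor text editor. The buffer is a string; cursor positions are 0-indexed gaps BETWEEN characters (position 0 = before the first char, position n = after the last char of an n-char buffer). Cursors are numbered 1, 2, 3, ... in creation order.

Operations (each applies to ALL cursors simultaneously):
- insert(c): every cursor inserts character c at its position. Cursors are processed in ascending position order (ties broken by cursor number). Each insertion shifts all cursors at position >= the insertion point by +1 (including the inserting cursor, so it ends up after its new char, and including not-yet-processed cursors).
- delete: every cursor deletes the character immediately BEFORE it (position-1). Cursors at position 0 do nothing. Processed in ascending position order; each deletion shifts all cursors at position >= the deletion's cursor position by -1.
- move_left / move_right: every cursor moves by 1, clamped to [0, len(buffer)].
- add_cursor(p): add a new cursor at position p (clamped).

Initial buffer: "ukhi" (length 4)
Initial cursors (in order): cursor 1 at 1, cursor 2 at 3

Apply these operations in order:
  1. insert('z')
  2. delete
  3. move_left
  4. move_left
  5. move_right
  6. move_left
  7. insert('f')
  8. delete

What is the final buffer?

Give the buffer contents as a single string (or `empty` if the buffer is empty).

Answer: ukhi

Derivation:
After op 1 (insert('z')): buffer="uzkhzi" (len 6), cursors c1@2 c2@5, authorship .1..2.
After op 2 (delete): buffer="ukhi" (len 4), cursors c1@1 c2@3, authorship ....
After op 3 (move_left): buffer="ukhi" (len 4), cursors c1@0 c2@2, authorship ....
After op 4 (move_left): buffer="ukhi" (len 4), cursors c1@0 c2@1, authorship ....
After op 5 (move_right): buffer="ukhi" (len 4), cursors c1@1 c2@2, authorship ....
After op 6 (move_left): buffer="ukhi" (len 4), cursors c1@0 c2@1, authorship ....
After op 7 (insert('f')): buffer="fufkhi" (len 6), cursors c1@1 c2@3, authorship 1.2...
After op 8 (delete): buffer="ukhi" (len 4), cursors c1@0 c2@1, authorship ....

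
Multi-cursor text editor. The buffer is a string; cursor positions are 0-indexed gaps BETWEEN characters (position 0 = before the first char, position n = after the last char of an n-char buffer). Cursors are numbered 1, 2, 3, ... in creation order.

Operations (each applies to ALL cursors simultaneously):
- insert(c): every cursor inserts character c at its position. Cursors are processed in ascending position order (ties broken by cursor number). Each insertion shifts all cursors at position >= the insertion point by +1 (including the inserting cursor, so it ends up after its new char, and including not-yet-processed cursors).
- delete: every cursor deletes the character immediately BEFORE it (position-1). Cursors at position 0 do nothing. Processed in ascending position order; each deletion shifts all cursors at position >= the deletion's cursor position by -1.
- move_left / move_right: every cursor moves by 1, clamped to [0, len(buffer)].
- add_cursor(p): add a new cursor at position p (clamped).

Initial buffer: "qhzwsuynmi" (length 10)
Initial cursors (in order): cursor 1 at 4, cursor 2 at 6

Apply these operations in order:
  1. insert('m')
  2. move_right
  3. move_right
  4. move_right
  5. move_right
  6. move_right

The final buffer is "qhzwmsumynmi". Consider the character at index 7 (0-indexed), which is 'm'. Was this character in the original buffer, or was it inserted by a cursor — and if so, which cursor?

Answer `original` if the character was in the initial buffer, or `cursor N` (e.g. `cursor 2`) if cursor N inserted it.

After op 1 (insert('m')): buffer="qhzwmsumynmi" (len 12), cursors c1@5 c2@8, authorship ....1..2....
After op 2 (move_right): buffer="qhzwmsumynmi" (len 12), cursors c1@6 c2@9, authorship ....1..2....
After op 3 (move_right): buffer="qhzwmsumynmi" (len 12), cursors c1@7 c2@10, authorship ....1..2....
After op 4 (move_right): buffer="qhzwmsumynmi" (len 12), cursors c1@8 c2@11, authorship ....1..2....
After op 5 (move_right): buffer="qhzwmsumynmi" (len 12), cursors c1@9 c2@12, authorship ....1..2....
After op 6 (move_right): buffer="qhzwmsumynmi" (len 12), cursors c1@10 c2@12, authorship ....1..2....
Authorship (.=original, N=cursor N): . . . . 1 . . 2 . . . .
Index 7: author = 2

Answer: cursor 2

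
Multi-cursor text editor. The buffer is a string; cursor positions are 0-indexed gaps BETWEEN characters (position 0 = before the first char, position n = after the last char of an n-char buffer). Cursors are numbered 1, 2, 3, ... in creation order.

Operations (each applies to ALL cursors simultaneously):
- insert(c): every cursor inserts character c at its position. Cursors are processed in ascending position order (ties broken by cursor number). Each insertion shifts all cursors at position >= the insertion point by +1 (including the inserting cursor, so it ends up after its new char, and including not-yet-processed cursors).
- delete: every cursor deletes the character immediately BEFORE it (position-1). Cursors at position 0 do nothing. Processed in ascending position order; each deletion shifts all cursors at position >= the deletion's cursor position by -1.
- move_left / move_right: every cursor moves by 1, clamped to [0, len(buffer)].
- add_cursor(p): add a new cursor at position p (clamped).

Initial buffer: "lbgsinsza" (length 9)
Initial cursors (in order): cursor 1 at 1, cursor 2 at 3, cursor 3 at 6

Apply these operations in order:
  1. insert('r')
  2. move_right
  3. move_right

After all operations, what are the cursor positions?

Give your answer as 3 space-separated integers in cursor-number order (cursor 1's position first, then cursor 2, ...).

After op 1 (insert('r')): buffer="lrbgrsinrsza" (len 12), cursors c1@2 c2@5 c3@9, authorship .1..2...3...
After op 2 (move_right): buffer="lrbgrsinrsza" (len 12), cursors c1@3 c2@6 c3@10, authorship .1..2...3...
After op 3 (move_right): buffer="lrbgrsinrsza" (len 12), cursors c1@4 c2@7 c3@11, authorship .1..2...3...

Answer: 4 7 11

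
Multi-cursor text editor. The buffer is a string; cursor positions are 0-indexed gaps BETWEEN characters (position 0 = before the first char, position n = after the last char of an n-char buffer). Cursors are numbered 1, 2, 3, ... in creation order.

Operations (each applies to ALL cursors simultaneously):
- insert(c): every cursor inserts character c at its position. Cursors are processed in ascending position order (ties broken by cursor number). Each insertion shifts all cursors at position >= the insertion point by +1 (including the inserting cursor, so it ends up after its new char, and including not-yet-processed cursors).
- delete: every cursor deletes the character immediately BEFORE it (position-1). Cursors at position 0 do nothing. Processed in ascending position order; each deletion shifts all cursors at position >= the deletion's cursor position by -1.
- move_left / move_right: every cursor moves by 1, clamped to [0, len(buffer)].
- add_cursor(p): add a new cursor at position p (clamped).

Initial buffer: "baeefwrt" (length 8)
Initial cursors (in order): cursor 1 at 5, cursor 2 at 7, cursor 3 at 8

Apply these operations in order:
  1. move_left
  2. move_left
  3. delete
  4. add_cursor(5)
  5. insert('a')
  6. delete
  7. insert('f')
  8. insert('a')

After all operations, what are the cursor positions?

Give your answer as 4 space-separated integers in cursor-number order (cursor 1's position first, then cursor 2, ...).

After op 1 (move_left): buffer="baeefwrt" (len 8), cursors c1@4 c2@6 c3@7, authorship ........
After op 2 (move_left): buffer="baeefwrt" (len 8), cursors c1@3 c2@5 c3@6, authorship ........
After op 3 (delete): buffer="baert" (len 5), cursors c1@2 c2@3 c3@3, authorship .....
After op 4 (add_cursor(5)): buffer="baert" (len 5), cursors c1@2 c2@3 c3@3 c4@5, authorship .....
After op 5 (insert('a')): buffer="baaeaarta" (len 9), cursors c1@3 c2@6 c3@6 c4@9, authorship ..1.23..4
After op 6 (delete): buffer="baert" (len 5), cursors c1@2 c2@3 c3@3 c4@5, authorship .....
After op 7 (insert('f')): buffer="bafeffrtf" (len 9), cursors c1@3 c2@6 c3@6 c4@9, authorship ..1.23..4
After op 8 (insert('a')): buffer="bafaeffaartfa" (len 13), cursors c1@4 c2@9 c3@9 c4@13, authorship ..11.2323..44

Answer: 4 9 9 13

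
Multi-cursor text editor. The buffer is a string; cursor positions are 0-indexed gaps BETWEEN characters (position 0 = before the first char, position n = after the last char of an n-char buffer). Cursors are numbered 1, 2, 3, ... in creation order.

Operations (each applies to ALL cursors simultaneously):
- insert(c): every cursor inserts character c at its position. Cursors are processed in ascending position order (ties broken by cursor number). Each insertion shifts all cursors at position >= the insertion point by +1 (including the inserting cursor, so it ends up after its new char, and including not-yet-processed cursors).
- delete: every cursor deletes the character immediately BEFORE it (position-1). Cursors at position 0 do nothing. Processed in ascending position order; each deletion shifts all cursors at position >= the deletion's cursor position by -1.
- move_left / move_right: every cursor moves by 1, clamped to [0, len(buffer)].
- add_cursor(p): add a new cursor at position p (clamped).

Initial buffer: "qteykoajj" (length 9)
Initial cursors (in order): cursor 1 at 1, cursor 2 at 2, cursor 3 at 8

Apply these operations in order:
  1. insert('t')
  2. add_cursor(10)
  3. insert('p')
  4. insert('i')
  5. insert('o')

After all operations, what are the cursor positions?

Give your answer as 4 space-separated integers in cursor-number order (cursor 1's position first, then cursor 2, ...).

Answer: 5 10 23 19

Derivation:
After op 1 (insert('t')): buffer="qttteykoajtj" (len 12), cursors c1@2 c2@4 c3@11, authorship .1.2......3.
After op 2 (add_cursor(10)): buffer="qttteykoajtj" (len 12), cursors c1@2 c2@4 c4@10 c3@11, authorship .1.2......3.
After op 3 (insert('p')): buffer="qtpttpeykoajptpj" (len 16), cursors c1@3 c2@6 c4@13 c3@15, authorship .11.22......433.
After op 4 (insert('i')): buffer="qtpittpieykoajpitpij" (len 20), cursors c1@4 c2@8 c4@16 c3@19, authorship .111.222......44333.
After op 5 (insert('o')): buffer="qtpiottpioeykoajpiotpioj" (len 24), cursors c1@5 c2@10 c4@19 c3@23, authorship .1111.2222......4443333.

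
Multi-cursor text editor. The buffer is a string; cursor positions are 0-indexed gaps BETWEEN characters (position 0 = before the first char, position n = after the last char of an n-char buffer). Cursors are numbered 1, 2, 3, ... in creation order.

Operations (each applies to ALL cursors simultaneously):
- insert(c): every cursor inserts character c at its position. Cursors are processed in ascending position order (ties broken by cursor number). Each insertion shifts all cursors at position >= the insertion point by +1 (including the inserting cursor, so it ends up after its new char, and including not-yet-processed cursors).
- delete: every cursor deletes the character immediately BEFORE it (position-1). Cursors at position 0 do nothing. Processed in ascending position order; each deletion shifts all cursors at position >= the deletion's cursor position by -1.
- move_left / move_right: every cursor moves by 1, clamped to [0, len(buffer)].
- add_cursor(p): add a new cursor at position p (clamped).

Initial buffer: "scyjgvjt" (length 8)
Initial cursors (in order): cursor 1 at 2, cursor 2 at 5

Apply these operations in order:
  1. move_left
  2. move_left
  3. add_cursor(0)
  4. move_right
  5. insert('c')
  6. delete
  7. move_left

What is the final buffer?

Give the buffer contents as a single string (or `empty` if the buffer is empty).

After op 1 (move_left): buffer="scyjgvjt" (len 8), cursors c1@1 c2@4, authorship ........
After op 2 (move_left): buffer="scyjgvjt" (len 8), cursors c1@0 c2@3, authorship ........
After op 3 (add_cursor(0)): buffer="scyjgvjt" (len 8), cursors c1@0 c3@0 c2@3, authorship ........
After op 4 (move_right): buffer="scyjgvjt" (len 8), cursors c1@1 c3@1 c2@4, authorship ........
After op 5 (insert('c')): buffer="scccyjcgvjt" (len 11), cursors c1@3 c3@3 c2@7, authorship .13...2....
After op 6 (delete): buffer="scyjgvjt" (len 8), cursors c1@1 c3@1 c2@4, authorship ........
After op 7 (move_left): buffer="scyjgvjt" (len 8), cursors c1@0 c3@0 c2@3, authorship ........

Answer: scyjgvjt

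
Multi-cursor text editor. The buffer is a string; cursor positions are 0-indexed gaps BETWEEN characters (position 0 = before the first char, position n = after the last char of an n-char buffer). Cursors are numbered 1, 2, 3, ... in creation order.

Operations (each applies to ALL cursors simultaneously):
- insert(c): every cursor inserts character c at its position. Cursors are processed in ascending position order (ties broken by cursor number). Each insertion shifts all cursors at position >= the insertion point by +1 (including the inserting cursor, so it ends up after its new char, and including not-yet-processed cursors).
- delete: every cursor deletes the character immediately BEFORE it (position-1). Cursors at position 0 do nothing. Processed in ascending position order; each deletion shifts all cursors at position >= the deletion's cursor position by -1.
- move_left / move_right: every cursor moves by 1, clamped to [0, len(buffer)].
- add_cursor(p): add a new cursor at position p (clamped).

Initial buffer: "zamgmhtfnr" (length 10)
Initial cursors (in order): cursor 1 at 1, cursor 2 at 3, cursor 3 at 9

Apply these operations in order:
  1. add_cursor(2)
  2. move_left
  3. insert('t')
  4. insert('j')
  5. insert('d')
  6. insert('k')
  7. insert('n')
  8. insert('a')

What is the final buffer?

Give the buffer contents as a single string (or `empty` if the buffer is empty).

Answer: tjdknaztjdknaatjdknamgmhtftjdknanr

Derivation:
After op 1 (add_cursor(2)): buffer="zamgmhtfnr" (len 10), cursors c1@1 c4@2 c2@3 c3@9, authorship ..........
After op 2 (move_left): buffer="zamgmhtfnr" (len 10), cursors c1@0 c4@1 c2@2 c3@8, authorship ..........
After op 3 (insert('t')): buffer="tztatmgmhtftnr" (len 14), cursors c1@1 c4@3 c2@5 c3@12, authorship 1.4.2......3..
After op 4 (insert('j')): buffer="tjztjatjmgmhtftjnr" (len 18), cursors c1@2 c4@5 c2@8 c3@16, authorship 11.44.22......33..
After op 5 (insert('d')): buffer="tjdztjdatjdmgmhtftjdnr" (len 22), cursors c1@3 c4@7 c2@11 c3@20, authorship 111.444.222......333..
After op 6 (insert('k')): buffer="tjdkztjdkatjdkmgmhtftjdknr" (len 26), cursors c1@4 c4@9 c2@14 c3@24, authorship 1111.4444.2222......3333..
After op 7 (insert('n')): buffer="tjdknztjdknatjdknmgmhtftjdknnr" (len 30), cursors c1@5 c4@11 c2@17 c3@28, authorship 11111.44444.22222......33333..
After op 8 (insert('a')): buffer="tjdknaztjdknaatjdknamgmhtftjdknanr" (len 34), cursors c1@6 c4@13 c2@20 c3@32, authorship 111111.444444.222222......333333..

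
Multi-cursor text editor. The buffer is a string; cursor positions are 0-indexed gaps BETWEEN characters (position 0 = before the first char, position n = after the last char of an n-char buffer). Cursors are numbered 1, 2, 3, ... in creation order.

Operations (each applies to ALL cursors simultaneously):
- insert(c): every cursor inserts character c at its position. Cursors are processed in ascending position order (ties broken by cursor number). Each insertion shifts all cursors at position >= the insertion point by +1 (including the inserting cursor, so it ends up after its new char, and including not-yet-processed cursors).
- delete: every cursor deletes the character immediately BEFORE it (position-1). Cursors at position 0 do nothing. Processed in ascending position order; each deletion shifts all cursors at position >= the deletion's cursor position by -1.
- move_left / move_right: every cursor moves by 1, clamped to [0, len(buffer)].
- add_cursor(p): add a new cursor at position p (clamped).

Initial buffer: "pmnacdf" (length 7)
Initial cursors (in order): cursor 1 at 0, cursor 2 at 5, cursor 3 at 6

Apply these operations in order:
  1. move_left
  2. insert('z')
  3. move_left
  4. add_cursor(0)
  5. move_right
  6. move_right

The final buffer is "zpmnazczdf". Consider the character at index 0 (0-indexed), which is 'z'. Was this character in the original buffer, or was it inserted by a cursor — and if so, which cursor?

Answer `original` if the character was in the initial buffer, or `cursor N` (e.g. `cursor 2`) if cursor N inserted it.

After op 1 (move_left): buffer="pmnacdf" (len 7), cursors c1@0 c2@4 c3@5, authorship .......
After op 2 (insert('z')): buffer="zpmnazczdf" (len 10), cursors c1@1 c2@6 c3@8, authorship 1....2.3..
After op 3 (move_left): buffer="zpmnazczdf" (len 10), cursors c1@0 c2@5 c3@7, authorship 1....2.3..
After op 4 (add_cursor(0)): buffer="zpmnazczdf" (len 10), cursors c1@0 c4@0 c2@5 c3@7, authorship 1....2.3..
After op 5 (move_right): buffer="zpmnazczdf" (len 10), cursors c1@1 c4@1 c2@6 c3@8, authorship 1....2.3..
After op 6 (move_right): buffer="zpmnazczdf" (len 10), cursors c1@2 c4@2 c2@7 c3@9, authorship 1....2.3..
Authorship (.=original, N=cursor N): 1 . . . . 2 . 3 . .
Index 0: author = 1

Answer: cursor 1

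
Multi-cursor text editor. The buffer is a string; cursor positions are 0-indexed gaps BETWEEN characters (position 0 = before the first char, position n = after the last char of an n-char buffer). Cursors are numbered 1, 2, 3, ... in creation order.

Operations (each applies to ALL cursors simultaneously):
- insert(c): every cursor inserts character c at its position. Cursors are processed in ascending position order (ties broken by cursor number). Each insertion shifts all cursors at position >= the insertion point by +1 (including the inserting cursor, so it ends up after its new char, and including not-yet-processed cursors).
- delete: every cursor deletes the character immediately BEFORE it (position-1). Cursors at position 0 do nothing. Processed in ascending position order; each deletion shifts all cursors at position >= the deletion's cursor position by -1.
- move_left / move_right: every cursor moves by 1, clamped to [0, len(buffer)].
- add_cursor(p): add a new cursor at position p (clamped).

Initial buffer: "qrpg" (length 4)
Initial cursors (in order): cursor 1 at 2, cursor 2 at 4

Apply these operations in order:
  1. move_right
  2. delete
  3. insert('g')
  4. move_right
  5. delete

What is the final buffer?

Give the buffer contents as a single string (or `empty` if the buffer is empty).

After op 1 (move_right): buffer="qrpg" (len 4), cursors c1@3 c2@4, authorship ....
After op 2 (delete): buffer="qr" (len 2), cursors c1@2 c2@2, authorship ..
After op 3 (insert('g')): buffer="qrgg" (len 4), cursors c1@4 c2@4, authorship ..12
After op 4 (move_right): buffer="qrgg" (len 4), cursors c1@4 c2@4, authorship ..12
After op 5 (delete): buffer="qr" (len 2), cursors c1@2 c2@2, authorship ..

Answer: qr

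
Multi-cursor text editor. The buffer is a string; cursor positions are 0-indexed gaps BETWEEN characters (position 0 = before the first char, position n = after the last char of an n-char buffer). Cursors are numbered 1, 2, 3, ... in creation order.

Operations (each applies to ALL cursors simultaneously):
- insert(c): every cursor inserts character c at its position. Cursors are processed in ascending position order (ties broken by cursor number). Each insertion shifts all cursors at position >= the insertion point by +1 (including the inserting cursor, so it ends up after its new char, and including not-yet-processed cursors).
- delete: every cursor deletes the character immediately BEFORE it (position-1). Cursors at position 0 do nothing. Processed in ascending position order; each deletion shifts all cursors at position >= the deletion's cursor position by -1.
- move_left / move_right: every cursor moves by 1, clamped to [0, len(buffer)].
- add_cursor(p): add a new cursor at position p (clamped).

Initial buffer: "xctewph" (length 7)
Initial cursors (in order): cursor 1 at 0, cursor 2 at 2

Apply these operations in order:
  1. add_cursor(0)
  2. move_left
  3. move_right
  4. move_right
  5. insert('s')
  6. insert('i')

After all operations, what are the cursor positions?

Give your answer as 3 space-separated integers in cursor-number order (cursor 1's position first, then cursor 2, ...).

After op 1 (add_cursor(0)): buffer="xctewph" (len 7), cursors c1@0 c3@0 c2@2, authorship .......
After op 2 (move_left): buffer="xctewph" (len 7), cursors c1@0 c3@0 c2@1, authorship .......
After op 3 (move_right): buffer="xctewph" (len 7), cursors c1@1 c3@1 c2@2, authorship .......
After op 4 (move_right): buffer="xctewph" (len 7), cursors c1@2 c3@2 c2@3, authorship .......
After op 5 (insert('s')): buffer="xcsstsewph" (len 10), cursors c1@4 c3@4 c2@6, authorship ..13.2....
After op 6 (insert('i')): buffer="xcssiitsiewph" (len 13), cursors c1@6 c3@6 c2@9, authorship ..1313.22....

Answer: 6 9 6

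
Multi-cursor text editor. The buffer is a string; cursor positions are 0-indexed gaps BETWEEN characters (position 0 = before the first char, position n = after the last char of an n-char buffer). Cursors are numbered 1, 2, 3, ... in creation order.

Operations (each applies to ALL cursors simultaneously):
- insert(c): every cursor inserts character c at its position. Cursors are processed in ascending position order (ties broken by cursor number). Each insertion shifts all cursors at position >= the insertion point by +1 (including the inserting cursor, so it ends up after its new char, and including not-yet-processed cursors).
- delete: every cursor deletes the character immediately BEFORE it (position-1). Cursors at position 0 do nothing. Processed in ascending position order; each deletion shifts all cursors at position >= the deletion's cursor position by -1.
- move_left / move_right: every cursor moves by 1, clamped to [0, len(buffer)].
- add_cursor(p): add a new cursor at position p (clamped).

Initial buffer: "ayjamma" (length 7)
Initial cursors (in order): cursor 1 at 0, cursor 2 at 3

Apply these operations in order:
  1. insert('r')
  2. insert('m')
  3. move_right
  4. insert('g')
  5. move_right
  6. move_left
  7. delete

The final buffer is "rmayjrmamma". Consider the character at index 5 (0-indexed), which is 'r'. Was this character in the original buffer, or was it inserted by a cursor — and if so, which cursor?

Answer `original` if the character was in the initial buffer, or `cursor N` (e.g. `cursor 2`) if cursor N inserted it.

After op 1 (insert('r')): buffer="rayjramma" (len 9), cursors c1@1 c2@5, authorship 1...2....
After op 2 (insert('m')): buffer="rmayjrmamma" (len 11), cursors c1@2 c2@7, authorship 11...22....
After op 3 (move_right): buffer="rmayjrmamma" (len 11), cursors c1@3 c2@8, authorship 11...22....
After op 4 (insert('g')): buffer="rmagyjrmagmma" (len 13), cursors c1@4 c2@10, authorship 11.1..22.2...
After op 5 (move_right): buffer="rmagyjrmagmma" (len 13), cursors c1@5 c2@11, authorship 11.1..22.2...
After op 6 (move_left): buffer="rmagyjrmagmma" (len 13), cursors c1@4 c2@10, authorship 11.1..22.2...
After op 7 (delete): buffer="rmayjrmamma" (len 11), cursors c1@3 c2@8, authorship 11...22....
Authorship (.=original, N=cursor N): 1 1 . . . 2 2 . . . .
Index 5: author = 2

Answer: cursor 2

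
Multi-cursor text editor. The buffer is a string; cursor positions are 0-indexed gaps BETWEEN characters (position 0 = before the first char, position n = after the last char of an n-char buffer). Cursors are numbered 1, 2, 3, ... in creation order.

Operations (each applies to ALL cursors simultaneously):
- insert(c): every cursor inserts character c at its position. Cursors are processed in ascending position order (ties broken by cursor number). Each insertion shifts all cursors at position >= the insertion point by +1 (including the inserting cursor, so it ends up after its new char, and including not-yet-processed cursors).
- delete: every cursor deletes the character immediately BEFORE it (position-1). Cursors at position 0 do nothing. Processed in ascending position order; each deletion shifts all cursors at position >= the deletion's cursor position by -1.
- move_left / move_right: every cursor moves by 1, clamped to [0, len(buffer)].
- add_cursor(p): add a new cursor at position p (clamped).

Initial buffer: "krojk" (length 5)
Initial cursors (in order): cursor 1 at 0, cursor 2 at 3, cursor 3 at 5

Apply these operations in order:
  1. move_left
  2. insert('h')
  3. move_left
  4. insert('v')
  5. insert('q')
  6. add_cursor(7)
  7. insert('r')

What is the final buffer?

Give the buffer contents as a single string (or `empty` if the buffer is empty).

After op 1 (move_left): buffer="krojk" (len 5), cursors c1@0 c2@2 c3@4, authorship .....
After op 2 (insert('h')): buffer="hkrhojhk" (len 8), cursors c1@1 c2@4 c3@7, authorship 1..2..3.
After op 3 (move_left): buffer="hkrhojhk" (len 8), cursors c1@0 c2@3 c3@6, authorship 1..2..3.
After op 4 (insert('v')): buffer="vhkrvhojvhk" (len 11), cursors c1@1 c2@5 c3@9, authorship 11..22..33.
After op 5 (insert('q')): buffer="vqhkrvqhojvqhk" (len 14), cursors c1@2 c2@7 c3@12, authorship 111..222..333.
After op 6 (add_cursor(7)): buffer="vqhkrvqhojvqhk" (len 14), cursors c1@2 c2@7 c4@7 c3@12, authorship 111..222..333.
After op 7 (insert('r')): buffer="vqrhkrvqrrhojvqrhk" (len 18), cursors c1@3 c2@10 c4@10 c3@16, authorship 1111..22242..3333.

Answer: vqrhkrvqrrhojvqrhk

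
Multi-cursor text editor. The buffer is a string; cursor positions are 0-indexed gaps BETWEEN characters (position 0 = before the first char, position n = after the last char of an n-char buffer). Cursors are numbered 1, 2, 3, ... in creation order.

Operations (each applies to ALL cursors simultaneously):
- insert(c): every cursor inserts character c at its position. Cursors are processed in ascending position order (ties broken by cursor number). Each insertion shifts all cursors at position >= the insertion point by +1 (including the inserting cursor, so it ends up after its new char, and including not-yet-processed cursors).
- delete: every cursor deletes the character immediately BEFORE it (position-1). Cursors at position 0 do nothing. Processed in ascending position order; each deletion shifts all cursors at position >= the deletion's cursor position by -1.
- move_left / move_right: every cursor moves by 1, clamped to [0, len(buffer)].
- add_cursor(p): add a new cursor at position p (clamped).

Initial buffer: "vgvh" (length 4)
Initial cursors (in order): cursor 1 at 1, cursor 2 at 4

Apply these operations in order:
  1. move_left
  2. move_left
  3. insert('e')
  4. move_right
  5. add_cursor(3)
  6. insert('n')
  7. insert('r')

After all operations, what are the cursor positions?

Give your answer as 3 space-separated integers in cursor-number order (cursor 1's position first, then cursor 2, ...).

After op 1 (move_left): buffer="vgvh" (len 4), cursors c1@0 c2@3, authorship ....
After op 2 (move_left): buffer="vgvh" (len 4), cursors c1@0 c2@2, authorship ....
After op 3 (insert('e')): buffer="evgevh" (len 6), cursors c1@1 c2@4, authorship 1..2..
After op 4 (move_right): buffer="evgevh" (len 6), cursors c1@2 c2@5, authorship 1..2..
After op 5 (add_cursor(3)): buffer="evgevh" (len 6), cursors c1@2 c3@3 c2@5, authorship 1..2..
After op 6 (insert('n')): buffer="evngnevnh" (len 9), cursors c1@3 c3@5 c2@8, authorship 1.1.32.2.
After op 7 (insert('r')): buffer="evnrgnrevnrh" (len 12), cursors c1@4 c3@7 c2@11, authorship 1.11.332.22.

Answer: 4 11 7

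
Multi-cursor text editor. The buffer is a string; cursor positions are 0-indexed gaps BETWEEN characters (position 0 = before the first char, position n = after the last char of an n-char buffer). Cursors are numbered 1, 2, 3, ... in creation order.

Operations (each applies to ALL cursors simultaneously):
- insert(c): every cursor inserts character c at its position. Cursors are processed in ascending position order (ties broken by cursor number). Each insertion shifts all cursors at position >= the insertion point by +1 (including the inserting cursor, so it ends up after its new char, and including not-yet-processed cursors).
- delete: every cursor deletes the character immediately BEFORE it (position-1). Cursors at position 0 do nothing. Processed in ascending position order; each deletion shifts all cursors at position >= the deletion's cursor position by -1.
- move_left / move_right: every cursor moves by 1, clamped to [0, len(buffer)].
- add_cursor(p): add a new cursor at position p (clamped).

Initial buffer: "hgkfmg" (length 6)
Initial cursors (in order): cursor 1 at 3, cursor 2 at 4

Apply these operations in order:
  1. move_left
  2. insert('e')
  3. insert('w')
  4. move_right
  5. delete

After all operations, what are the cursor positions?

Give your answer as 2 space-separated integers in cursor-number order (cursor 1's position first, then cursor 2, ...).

After op 1 (move_left): buffer="hgkfmg" (len 6), cursors c1@2 c2@3, authorship ......
After op 2 (insert('e')): buffer="hgekefmg" (len 8), cursors c1@3 c2@5, authorship ..1.2...
After op 3 (insert('w')): buffer="hgewkewfmg" (len 10), cursors c1@4 c2@7, authorship ..11.22...
After op 4 (move_right): buffer="hgewkewfmg" (len 10), cursors c1@5 c2@8, authorship ..11.22...
After op 5 (delete): buffer="hgewewmg" (len 8), cursors c1@4 c2@6, authorship ..1122..

Answer: 4 6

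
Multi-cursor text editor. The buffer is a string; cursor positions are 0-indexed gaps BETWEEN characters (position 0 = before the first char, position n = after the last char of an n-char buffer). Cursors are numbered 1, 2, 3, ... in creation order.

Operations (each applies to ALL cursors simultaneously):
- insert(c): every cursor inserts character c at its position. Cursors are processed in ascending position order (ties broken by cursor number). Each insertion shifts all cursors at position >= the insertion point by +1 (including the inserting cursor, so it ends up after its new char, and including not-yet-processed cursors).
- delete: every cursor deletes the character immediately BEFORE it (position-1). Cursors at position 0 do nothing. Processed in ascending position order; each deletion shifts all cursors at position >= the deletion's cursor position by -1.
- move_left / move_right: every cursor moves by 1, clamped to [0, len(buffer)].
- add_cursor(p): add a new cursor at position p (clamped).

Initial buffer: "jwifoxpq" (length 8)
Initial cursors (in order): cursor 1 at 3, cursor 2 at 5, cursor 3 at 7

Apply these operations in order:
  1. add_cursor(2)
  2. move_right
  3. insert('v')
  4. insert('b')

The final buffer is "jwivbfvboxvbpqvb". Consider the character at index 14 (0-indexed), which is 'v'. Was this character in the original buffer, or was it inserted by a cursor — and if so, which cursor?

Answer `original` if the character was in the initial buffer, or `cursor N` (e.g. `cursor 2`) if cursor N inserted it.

After op 1 (add_cursor(2)): buffer="jwifoxpq" (len 8), cursors c4@2 c1@3 c2@5 c3@7, authorship ........
After op 2 (move_right): buffer="jwifoxpq" (len 8), cursors c4@3 c1@4 c2@6 c3@8, authorship ........
After op 3 (insert('v')): buffer="jwivfvoxvpqv" (len 12), cursors c4@4 c1@6 c2@9 c3@12, authorship ...4.1..2..3
After op 4 (insert('b')): buffer="jwivbfvboxvbpqvb" (len 16), cursors c4@5 c1@8 c2@12 c3@16, authorship ...44.11..22..33
Authorship (.=original, N=cursor N): . . . 4 4 . 1 1 . . 2 2 . . 3 3
Index 14: author = 3

Answer: cursor 3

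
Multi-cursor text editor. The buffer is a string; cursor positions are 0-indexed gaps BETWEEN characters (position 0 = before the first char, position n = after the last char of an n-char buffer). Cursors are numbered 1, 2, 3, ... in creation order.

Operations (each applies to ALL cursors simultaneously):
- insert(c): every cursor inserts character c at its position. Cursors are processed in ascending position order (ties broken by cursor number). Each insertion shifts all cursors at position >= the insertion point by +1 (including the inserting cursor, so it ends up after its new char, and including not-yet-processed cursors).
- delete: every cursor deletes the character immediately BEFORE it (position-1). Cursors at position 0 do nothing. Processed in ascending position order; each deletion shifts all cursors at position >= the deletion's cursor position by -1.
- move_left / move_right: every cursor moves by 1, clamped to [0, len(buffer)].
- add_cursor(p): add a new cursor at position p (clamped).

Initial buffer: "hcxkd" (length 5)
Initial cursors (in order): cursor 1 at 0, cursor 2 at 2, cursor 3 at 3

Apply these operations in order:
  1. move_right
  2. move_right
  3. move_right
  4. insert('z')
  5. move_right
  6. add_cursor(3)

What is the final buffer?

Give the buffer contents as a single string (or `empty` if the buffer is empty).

After op 1 (move_right): buffer="hcxkd" (len 5), cursors c1@1 c2@3 c3@4, authorship .....
After op 2 (move_right): buffer="hcxkd" (len 5), cursors c1@2 c2@4 c3@5, authorship .....
After op 3 (move_right): buffer="hcxkd" (len 5), cursors c1@3 c2@5 c3@5, authorship .....
After op 4 (insert('z')): buffer="hcxzkdzz" (len 8), cursors c1@4 c2@8 c3@8, authorship ...1..23
After op 5 (move_right): buffer="hcxzkdzz" (len 8), cursors c1@5 c2@8 c3@8, authorship ...1..23
After op 6 (add_cursor(3)): buffer="hcxzkdzz" (len 8), cursors c4@3 c1@5 c2@8 c3@8, authorship ...1..23

Answer: hcxzkdzz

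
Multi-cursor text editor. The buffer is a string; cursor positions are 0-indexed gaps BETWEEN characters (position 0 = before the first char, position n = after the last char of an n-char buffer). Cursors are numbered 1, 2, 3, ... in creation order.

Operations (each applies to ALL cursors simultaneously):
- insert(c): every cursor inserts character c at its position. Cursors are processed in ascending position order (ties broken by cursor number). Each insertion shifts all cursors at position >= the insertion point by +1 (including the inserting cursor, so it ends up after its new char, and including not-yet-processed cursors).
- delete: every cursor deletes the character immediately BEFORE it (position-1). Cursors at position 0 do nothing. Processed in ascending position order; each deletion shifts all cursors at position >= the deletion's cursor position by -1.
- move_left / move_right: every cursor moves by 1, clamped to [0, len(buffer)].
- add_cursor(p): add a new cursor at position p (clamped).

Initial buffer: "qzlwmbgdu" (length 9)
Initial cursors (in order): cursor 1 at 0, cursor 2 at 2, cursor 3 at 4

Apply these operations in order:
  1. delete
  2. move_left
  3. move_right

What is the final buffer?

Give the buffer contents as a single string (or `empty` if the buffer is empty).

After op 1 (delete): buffer="qlmbgdu" (len 7), cursors c1@0 c2@1 c3@2, authorship .......
After op 2 (move_left): buffer="qlmbgdu" (len 7), cursors c1@0 c2@0 c3@1, authorship .......
After op 3 (move_right): buffer="qlmbgdu" (len 7), cursors c1@1 c2@1 c3@2, authorship .......

Answer: qlmbgdu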